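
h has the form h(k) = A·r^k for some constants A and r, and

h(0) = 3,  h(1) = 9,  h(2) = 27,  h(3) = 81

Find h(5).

Consecutive ratio: 9/3 = 3, and 27/9 = 3, so r = 3.
Then A·3^0 = 3 gives A = 3, and h(k) = 3·3^k.
h(5) = 3·3^5 = 729.

729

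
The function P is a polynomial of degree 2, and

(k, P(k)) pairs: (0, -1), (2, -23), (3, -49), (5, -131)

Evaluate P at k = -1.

Write P(k) = ak² + bk + c; the 4 given values yield a linear system in the 3 coefficients.
Solving, P(k) = -5k² - k - 1.
Then P(-1) = -5.

-5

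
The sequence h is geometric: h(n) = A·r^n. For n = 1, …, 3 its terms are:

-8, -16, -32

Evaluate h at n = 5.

Consecutive ratio: -16/(-8) = 2, and -32/(-16) = 2, so r = 2.
Then A·2^1 = -8 gives A = -4, and h(n) = -4·2^n.
h(5) = -4·2^5 = -128.

-128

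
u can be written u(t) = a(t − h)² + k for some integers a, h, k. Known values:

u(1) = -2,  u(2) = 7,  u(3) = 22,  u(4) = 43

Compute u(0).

-5

First differences 9, 15, 21; second difference 6 = 2a, so a = 3.
Expanding, the t-coefficient is −2ah = -6h; matching it to the data gives h = 0, and then k = -5.
So u(t) = 3(t + 0)² − 5.
u(0) = 3·0² − 5 = -5.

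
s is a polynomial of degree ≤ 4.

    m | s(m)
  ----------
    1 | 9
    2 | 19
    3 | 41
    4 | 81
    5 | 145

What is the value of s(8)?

541

First differences: 10, 22, 40, 64. Second differences: 12, 18, 24. Third differences: 6, 6.
Level-3 differences are constant, so s has degree 3.
Fitting a degree-3 polynomial gives s(m) = m³ + 3m + 5.
Then s(8) = 541.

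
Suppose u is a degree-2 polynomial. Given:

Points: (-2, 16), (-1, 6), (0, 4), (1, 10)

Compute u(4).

76

Write u(x) = ax² + bx + c; the 4 given values yield a linear system in the 3 coefficients.
Solving, u(x) = 4x² + 2x + 4.
Then u(4) = 76.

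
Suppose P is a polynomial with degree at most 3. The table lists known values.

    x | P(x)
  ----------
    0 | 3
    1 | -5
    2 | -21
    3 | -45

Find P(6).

First differences: -8, -16, -24. Second differences: -8, -8.
Level-2 differences are constant, so P has degree 2.
Fitting a degree-2 polynomial gives P(x) = -4x² - 4x + 3.
Then P(6) = -165.

-165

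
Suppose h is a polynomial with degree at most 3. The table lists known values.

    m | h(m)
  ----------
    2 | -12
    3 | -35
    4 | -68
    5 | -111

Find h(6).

Write h(m) = am³ + bm² + cm + d; the 4 given values yield a linear system in the 4 coefficients.
Solving, the leading coefficient vanishes, and h(m) = -5m² + 2m + 4.
Then h(6) = -164.

-164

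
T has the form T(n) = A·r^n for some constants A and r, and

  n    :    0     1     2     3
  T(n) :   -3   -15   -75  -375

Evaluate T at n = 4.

-1875

Consecutive ratio: -15/(-3) = 5, and -75/(-15) = 5, so r = 5.
Then A·5^0 = -3 gives A = -3, and T(n) = -3·5^n.
T(4) = -3·5^4 = -1875.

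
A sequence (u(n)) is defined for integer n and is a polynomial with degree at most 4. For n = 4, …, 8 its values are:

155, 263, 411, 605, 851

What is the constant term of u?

3

First differences: 108, 148, 194, 246. Second differences: 40, 46, 52. Third differences: 6, 6.
Level-3 differences are constant, so u has degree 3.
Fitting a degree-3 polynomial gives u(n) = n³ + 5n² + 2n + 3.
The constant term is u(0) = 3.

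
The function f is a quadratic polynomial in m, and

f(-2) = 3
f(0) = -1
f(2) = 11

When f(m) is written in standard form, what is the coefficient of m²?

2

Write f(m) = am² + bm + c; the 3 given values yield a linear system in the 3 coefficients.
Solving, f(m) = 2m² + 2m - 1.
The coefficient of m² is 2.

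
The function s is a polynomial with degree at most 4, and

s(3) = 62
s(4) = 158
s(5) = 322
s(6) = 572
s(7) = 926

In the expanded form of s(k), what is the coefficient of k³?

3

First differences: 96, 164, 250, 354. Second differences: 68, 86, 104. Third differences: 18, 18.
Level-3 differences are constant, so s has degree 3.
Fitting a degree-3 polynomial gives s(k) = 3k³ - 2k² - k + 2.
The coefficient of k³ is 3.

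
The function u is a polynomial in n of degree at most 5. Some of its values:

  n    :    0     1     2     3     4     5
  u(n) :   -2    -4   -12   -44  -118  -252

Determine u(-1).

12

First differences: -2, -8, -32, -74, -134. Second differences: -6, -24, -42, -60. Third differences: -18, -18, -18.
Level-3 differences are constant, so u has degree 3.
Fitting a degree-3 polynomial gives u(n) = -3n³ + 6n² - 5n - 2.
Then u(-1) = 12.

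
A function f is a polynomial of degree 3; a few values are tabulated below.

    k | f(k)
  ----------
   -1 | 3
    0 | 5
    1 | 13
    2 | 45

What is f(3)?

Write f(k) = ak³ + bk² + ck + d; the 4 given values yield a linear system in the 4 coefficients.
Solving, f(k) = 3k³ + 3k² + 2k + 5.
Then f(3) = 119.

119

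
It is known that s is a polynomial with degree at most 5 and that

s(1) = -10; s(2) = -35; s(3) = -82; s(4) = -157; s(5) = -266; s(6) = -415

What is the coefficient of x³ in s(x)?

First differences: -25, -47, -75, -109, -149. Second differences: -22, -28, -34, -40. Third differences: -6, -6, -6.
Level-3 differences are constant, so s has degree 3.
Fitting a degree-3 polynomial gives s(x) = -x³ - 5x² - 3x - 1.
The coefficient of x³ is -1.

-1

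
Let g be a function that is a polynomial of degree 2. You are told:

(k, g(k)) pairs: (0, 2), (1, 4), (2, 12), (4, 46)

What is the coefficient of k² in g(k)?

Write g(k) = ak² + bk + c; the 4 given values yield a linear system in the 3 coefficients.
Solving, g(k) = 3k² - k + 2.
The coefficient of k² is 3.

3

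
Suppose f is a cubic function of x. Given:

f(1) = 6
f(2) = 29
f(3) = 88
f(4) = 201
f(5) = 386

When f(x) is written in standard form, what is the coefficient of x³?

3

First differences: 23, 59, 113, 185. Second differences: 36, 54, 72. Third differences: 18, 18.
Level-3 differences are constant, so f has degree 3.
Fitting a degree-3 polynomial gives f(x) = 3x³ + 2x + 1.
The coefficient of x³ is 3.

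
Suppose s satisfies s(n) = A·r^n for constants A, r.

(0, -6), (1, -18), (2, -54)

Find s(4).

-486

Consecutive ratio: -18/(-6) = 3, and -54/(-18) = 3, so r = 3.
Then A·3^0 = -6 gives A = -6, and s(n) = -6·3^n.
s(4) = -6·3^4 = -486.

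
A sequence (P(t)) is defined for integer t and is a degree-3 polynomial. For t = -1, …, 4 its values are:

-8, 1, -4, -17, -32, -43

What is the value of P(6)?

-29

First differences: 9, -5, -13, -15, -11. Second differences: -14, -8, -2, 4. Third differences: 6, 6, 6.
Level-3 differences are constant, so P has degree 3.
Fitting a degree-3 polynomial gives P(t) = t³ - 7t² + t + 1.
Then P(6) = -29.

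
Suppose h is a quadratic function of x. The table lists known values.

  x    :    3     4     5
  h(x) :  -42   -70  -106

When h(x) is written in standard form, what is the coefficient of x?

Write h(x) = ax² + bx + c; the 3 given values yield a linear system in the 3 coefficients.
Solving, h(x) = -4x² - 6.
The coefficient of x is 0.

0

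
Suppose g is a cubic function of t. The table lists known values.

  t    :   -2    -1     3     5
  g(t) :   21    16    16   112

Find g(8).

511

Write g(t) = at³ + bt² + ct + d; the 4 given values yield a linear system in the 4 coefficients.
Solving, g(t) = t³ + t² - 9t + 7.
Then g(8) = 511.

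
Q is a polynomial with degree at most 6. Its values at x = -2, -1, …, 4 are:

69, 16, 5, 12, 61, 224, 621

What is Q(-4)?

637

Write Q(x) = ax^6 + bx^5 + cx^4 + dx³ + ex² + px + q; the 7 given values yield a linear system in the 7 coefficients.
Solving, the top 2 coefficients vanish, and Q(x) = 2x^4 + 7x² - 2x + 5.
Then Q(-4) = 637.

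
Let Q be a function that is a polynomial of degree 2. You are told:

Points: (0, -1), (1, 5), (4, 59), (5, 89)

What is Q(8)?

Write Q(x) = ax² + bx + c; the 4 given values yield a linear system in the 3 coefficients.
Solving, Q(x) = 3x² + 3x - 1.
Then Q(8) = 215.

215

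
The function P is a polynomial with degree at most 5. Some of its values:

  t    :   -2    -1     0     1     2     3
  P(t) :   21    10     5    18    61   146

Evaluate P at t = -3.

26

First differences: -11, -5, 13, 43, 85. Second differences: 6, 18, 30, 42. Third differences: 12, 12, 12.
Level-3 differences are constant, so P has degree 3.
Fitting a degree-3 polynomial gives P(t) = 2t³ + 9t² + 2t + 5.
Then P(-3) = 26.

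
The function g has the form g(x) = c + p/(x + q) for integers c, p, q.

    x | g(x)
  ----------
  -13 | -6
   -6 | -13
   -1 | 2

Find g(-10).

-7

(g(x) − c)(x + q) = p for each data point; the three points give a linear system in c and q, then p follows.
Solving: c = -4, q = 4, p = 18, so g(x) = -4 + 18/(x + 4).
Then g(-10) = -4 + 18/(-6) = -7.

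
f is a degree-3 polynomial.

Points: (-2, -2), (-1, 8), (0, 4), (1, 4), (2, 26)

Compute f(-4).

Write f(n) = an³ + bn² + cn + d; the 5 given values yield a linear system in the 4 coefficients.
Solving, f(n) = 3n³ + 2n² - 5n + 4.
Then f(-4) = -136.

-136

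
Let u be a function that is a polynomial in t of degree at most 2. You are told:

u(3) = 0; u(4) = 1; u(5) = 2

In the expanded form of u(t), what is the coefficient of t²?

Write u(t) = at² + bt + c; the 3 given values yield a linear system in the 3 coefficients.
Solving, the leading coefficient vanishes, and u(t) = t - 3.
The coefficient of t² is 0.

0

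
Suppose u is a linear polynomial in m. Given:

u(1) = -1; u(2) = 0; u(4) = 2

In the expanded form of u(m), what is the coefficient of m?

1

Write u(m) = am + b; the 3 given values yield a linear system in the 2 coefficients.
Solving, u(m) = m - 2.
The coefficient of m is 1.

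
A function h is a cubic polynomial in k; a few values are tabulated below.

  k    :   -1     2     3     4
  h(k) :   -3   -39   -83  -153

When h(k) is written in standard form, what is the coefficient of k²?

Write h(k) = ak³ + bk² + ck + d; the 4 given values yield a linear system in the 4 coefficients.
Solving, h(k) = -k³ - 4k² - 5k - 5.
The coefficient of k² is -4.

-4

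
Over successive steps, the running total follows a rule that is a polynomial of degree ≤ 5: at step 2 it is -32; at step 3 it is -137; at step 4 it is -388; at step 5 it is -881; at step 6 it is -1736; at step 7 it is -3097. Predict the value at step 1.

Write the value at k as T(k).
Write T(k) = ak^5 + bk^4 + ck³ + dk² + ek + p; the 6 given values yield a linear system in the 6 coefficients.
Solving, the leading coefficient vanishes, and T(k) = -k^4 - 2k³ - 2k + 4.
Then T(1) = -1.

-1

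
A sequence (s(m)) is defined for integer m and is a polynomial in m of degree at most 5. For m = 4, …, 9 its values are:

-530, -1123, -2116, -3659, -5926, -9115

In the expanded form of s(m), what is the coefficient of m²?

First differences: -593, -993, -1543, -2267, -3189. Second differences: -400, -550, -724, -922. Third differences: -150, -174, -198. Fourth differences: -24, -24.
Level-4 differences are constant, so s has degree 4.
Fitting a degree-4 polynomial gives s(m) = -m^4 - 3m³ - 4m² - 5m + 2.
The coefficient of m² is -4.

-4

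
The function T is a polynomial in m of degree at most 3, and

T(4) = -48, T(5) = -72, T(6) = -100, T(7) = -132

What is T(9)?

First differences: -24, -28, -32. Second differences: -4, -4.
Level-2 differences are constant, so T has degree 2.
Fitting a degree-2 polynomial gives T(m) = -2m² - 6m + 8.
Then T(9) = -208.

-208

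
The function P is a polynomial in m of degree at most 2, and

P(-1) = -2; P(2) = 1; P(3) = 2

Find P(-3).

Write P(m) = am² + bm + c; the 3 given values yield a linear system in the 3 coefficients.
Solving, the leading coefficient vanishes, and P(m) = m - 1.
Then P(-3) = -4.

-4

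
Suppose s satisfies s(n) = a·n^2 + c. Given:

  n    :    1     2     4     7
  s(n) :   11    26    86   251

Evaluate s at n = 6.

186

From s(1) = 11 and s(2) = 26: 1a + c = 11 and 4a + c = 26.
Subtracting: 3a = 15, so a = 5; then c = 11 − 5·1 = 6.
So s(n) = 5n² + 6, and s(6) = 186.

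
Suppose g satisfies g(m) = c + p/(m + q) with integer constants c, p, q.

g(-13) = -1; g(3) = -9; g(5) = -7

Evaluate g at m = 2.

-11

(g(m) − c)(m + q) = p for each data point; the three points give a linear system in c and q, then p follows.
Solving: c = -3, q = 1, p = -24, so g(m) = -3 − 24/(m + 1).
Then g(2) = -3 − 24/3 = -11.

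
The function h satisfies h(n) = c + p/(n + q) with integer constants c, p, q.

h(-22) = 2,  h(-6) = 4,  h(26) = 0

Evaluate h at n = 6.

-5

(h(n) − c)(n + q) = p for each data point; the three points give a linear system in c and q, then p follows.
Solving: c = 1, q = -2, p = -24, so h(n) = 1 − 24/(n − 2).
Then h(6) = 1 − 24/4 = -5.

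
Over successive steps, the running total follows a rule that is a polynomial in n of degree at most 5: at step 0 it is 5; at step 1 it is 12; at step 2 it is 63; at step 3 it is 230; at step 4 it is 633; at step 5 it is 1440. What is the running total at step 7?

Write the value at n as P(n).
First differences: 7, 51, 167, 403, 807. Second differences: 44, 116, 236, 404. Third differences: 72, 120, 168. Fourth differences: 48, 48.
Level-4 differences are constant, so P has degree 4.
Fitting a degree-4 polynomial gives P(n) = 2n^4 + 8n² - 3n + 5.
Then P(7) = 5178.

5178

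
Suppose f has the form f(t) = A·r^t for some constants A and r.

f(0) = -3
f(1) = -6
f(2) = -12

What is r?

Consecutive ratio: -6/(-3) = 2, and -12/(-6) = 2, so r = 2.
Then A·2^0 = -3 gives A = -3, and f(t) = -3·2^t.

2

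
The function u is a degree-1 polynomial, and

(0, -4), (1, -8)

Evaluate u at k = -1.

Write u(k) = ak + b; the 2 given values yield a linear system in the 2 coefficients.
Solving, u(k) = -4k - 4.
Then u(-1) = 0.

0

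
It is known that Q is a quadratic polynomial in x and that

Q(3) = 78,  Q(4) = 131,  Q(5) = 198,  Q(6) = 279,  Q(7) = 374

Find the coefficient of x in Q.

4

Write Q(x) = ax² + bx + c; the 5 given values yield a linear system in the 3 coefficients.
Solving, Q(x) = 7x² + 4x + 3.
The coefficient of x is 4.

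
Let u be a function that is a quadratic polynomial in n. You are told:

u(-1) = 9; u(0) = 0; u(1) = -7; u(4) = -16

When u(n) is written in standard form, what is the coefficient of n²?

Write u(n) = an² + bn + c; the 4 given values yield a linear system in the 3 coefficients.
Solving, u(n) = n² - 8n.
The coefficient of n² is 1.

1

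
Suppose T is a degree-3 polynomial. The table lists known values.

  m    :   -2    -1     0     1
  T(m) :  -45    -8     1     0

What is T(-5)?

Write T(m) = am³ + bm² + cm + d; the 4 given values yield a linear system in the 4 coefficients.
Solving, T(m) = 3m³ - 5m² + m + 1.
Then T(-5) = -504.

-504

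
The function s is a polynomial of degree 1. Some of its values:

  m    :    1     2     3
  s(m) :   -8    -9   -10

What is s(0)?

-7

First differences: -1, -1.
Level-1 differences are constant, so s has degree 1.
Fitting a degree-1 polynomial gives s(m) = -m - 7.
Then s(0) = -7.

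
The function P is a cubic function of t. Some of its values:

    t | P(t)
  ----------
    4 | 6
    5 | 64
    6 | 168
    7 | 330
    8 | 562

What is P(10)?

1284

First differences: 58, 104, 162, 232. Second differences: 46, 58, 70. Third differences: 12, 12.
Level-3 differences are constant, so P has degree 3.
Fitting a degree-3 polynomial gives P(t) = 2t³ - 7t² - t - 6.
Then P(10) = 1284.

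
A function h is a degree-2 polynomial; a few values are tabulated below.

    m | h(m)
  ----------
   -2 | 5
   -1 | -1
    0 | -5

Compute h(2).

Write h(m) = am² + bm + c; the 3 given values yield a linear system in the 3 coefficients.
Solving, h(m) = m² - 3m - 5.
Then h(2) = -7.

-7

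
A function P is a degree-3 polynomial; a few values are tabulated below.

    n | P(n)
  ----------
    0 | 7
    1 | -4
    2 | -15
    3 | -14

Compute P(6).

181

Write P(n) = an³ + bn² + cn + d; the 4 given values yield a linear system in the 4 coefficients.
Solving, P(n) = 2n³ - 6n² - 7n + 7.
Then P(6) = 181.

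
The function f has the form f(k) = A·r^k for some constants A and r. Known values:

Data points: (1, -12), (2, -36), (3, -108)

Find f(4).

Consecutive ratio: -36/(-12) = 3, and -108/(-36) = 3, so r = 3.
Then A·3^1 = -12 gives A = -4, and f(k) = -4·3^k.
f(4) = -4·3^4 = -324.

-324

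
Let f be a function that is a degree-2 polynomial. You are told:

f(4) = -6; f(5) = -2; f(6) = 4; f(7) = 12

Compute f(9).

First differences: 4, 6, 8. Second differences: 2, 2.
Level-2 differences are constant, so f has degree 2.
Fitting a degree-2 polynomial gives f(n) = n² - 5n - 2.
Then f(9) = 34.

34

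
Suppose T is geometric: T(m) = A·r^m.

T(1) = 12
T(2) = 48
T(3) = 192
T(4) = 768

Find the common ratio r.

Consecutive ratio: 48/12 = 4, and 192/48 = 4, so r = 4.
Then A·4^1 = 12 gives A = 3, and T(m) = 3·4^m.

4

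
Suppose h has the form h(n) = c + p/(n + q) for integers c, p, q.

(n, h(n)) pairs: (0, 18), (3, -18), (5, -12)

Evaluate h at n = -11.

-4

(h(n) − c)(n + q) = p for each data point; the three points give a linear system in c and q, then p follows.
Solving: c = -6, q = -1, p = -24, so h(n) = -6 − 24/(n − 1).
Then h(-11) = -6 − 24/(-12) = -4.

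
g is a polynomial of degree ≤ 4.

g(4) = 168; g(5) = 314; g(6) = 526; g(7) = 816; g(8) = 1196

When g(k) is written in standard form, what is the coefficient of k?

-3

First differences: 146, 212, 290, 380. Second differences: 66, 78, 90. Third differences: 12, 12.
Level-3 differences are constant, so g has degree 3.
Fitting a degree-3 polynomial gives g(k) = 2k³ + 3k² - 3k + 4.
The coefficient of k is -3.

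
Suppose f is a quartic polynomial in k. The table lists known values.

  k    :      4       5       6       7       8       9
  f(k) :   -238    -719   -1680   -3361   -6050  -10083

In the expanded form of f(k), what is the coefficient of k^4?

-2

Write f(k) = ak^4 + bk³ + ck² + dk + e; the 6 given values yield a linear system in the 5 coefficients.
Solving, f(k) = -2k^4 + 4k³ + 2k² - 5k + 6.
The coefficient of k^4 is -2.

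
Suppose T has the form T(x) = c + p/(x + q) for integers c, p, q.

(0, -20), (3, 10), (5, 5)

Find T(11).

2

(T(x) − c)(x + q) = p for each data point; the three points give a linear system in c and q, then p follows.
Solving: c = 0, q = -1, p = 20, so T(x) = 20/(x − 1).
Then T(11) = 0 + 20/10 = 2.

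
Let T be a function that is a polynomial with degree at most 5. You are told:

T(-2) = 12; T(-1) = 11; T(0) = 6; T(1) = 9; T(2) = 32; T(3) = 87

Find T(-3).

-3

First differences: -1, -5, 3, 23, 55. Second differences: -4, 8, 20, 32. Third differences: 12, 12, 12.
Level-3 differences are constant, so T has degree 3.
Fitting a degree-3 polynomial gives T(t) = 2t³ + 4t² - 3t + 6.
Then T(-3) = -3.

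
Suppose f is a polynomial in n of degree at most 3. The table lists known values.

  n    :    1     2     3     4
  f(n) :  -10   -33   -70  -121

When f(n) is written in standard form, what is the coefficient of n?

-2

First differences: -23, -37, -51. Second differences: -14, -14.
Level-2 differences are constant, so f has degree 2.
Fitting a degree-2 polynomial gives f(n) = -7n² - 2n - 1.
The coefficient of n is -2.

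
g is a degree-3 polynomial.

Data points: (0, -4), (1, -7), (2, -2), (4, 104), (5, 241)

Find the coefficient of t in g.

-1

Write g(t) = at³ + bt² + ct + d; the 5 given values yield a linear system in the 4 coefficients.
Solving, g(t) = 3t³ - 5t² - t - 4.
The coefficient of t is -1.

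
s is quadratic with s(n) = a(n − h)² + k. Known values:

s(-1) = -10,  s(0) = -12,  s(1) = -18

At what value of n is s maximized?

First differences -2, -6; second difference -4 = 2a, so a = -2.
Expanding, the n-coefficient is −2ah = 4h; matching it to the data gives h = -1, and then k = -10.
So s(n) = -2(n + 1)² − 10.
Hence h = -1.

-1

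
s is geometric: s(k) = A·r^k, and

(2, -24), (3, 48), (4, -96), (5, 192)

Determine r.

Consecutive ratio: 48/(-24) = -2, and -96/48 = -2, so r = -2.
Then A·(-2)^2 = -24 gives A = -6, and s(k) = -6·(-2)^k.

-2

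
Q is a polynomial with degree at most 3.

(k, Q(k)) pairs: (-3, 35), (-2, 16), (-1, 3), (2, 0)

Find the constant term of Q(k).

Write Q(k) = ak³ + bk² + ck + d; the 4 given values yield a linear system in the 4 coefficients.
Solving, the leading coefficient vanishes, and Q(k) = 3k² - 4k - 4.
The constant term is Q(0) = -4.

-4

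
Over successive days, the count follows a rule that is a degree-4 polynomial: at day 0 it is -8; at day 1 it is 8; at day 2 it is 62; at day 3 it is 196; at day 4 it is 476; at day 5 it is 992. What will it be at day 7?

3212

Write the value at t as h(t).
Write h(t) = at^4 + bt³ + ct² + dt + e; the 6 given values yield a linear system in the 5 coefficients.
Solving, h(t) = t^4 + t³ + 9t² + 5t - 8.
Then h(7) = 3212.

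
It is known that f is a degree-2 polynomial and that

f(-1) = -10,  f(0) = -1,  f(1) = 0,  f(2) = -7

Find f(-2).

-27

Write f(t) = at² + bt + c; the 4 given values yield a linear system in the 3 coefficients.
Solving, f(t) = -4t² + 5t - 1.
Then f(-2) = -27.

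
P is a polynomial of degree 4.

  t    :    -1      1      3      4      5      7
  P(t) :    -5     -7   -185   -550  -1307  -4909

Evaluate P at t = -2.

-40

Write P(t) = at^4 + bt³ + ct² + dt + e; the 6 given values yield a linear system in the 5 coefficients.
Solving, P(t) = -2t^4 - 2t² - t - 2.
Then P(-2) = -40.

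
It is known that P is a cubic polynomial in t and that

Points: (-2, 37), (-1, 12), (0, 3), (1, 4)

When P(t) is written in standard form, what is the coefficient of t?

Write P(t) = at³ + bt² + ct + d; the 4 given values yield a linear system in the 4 coefficients.
Solving, P(t) = -t³ + 5t² - 3t + 3.
The coefficient of t is -3.

-3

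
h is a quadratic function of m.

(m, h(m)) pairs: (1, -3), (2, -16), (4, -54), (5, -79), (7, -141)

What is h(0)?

6

Write h(m) = am² + bm + c; the 5 given values yield a linear system in the 3 coefficients.
Solving, h(m) = -2m² - 7m + 6.
The constant term is h(0) = 6.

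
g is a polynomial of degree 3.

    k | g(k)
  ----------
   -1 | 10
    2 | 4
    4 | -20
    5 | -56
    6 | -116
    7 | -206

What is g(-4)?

124

Write g(k) = ak³ + bk² + ck + d; the 6 given values yield a linear system in the 4 coefficients.
Solving, g(k) = -k³ + 3k² - 2k + 4.
Then g(-4) = 124.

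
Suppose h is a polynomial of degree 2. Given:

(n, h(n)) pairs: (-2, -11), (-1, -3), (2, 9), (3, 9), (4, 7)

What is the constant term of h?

3

Write h(n) = an² + bn + c; the 5 given values yield a linear system in the 3 coefficients.
Solving, h(n) = -n² + 5n + 3.
The constant term is h(0) = 3.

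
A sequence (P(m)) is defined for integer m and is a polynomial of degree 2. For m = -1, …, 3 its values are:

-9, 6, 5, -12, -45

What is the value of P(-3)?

-87

Write P(m) = am² + bm + c; the 5 given values yield a linear system in the 3 coefficients.
Solving, P(m) = -8m² + 7m + 6.
Then P(-3) = -87.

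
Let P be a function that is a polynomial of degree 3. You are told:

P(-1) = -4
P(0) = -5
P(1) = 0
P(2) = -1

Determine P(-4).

Write P(k) = ak³ + bk² + ck + d; the 4 given values yield a linear system in the 4 coefficients.
Solving, P(k) = -2k³ + 3k² + 4k - 5.
Then P(-4) = 155.

155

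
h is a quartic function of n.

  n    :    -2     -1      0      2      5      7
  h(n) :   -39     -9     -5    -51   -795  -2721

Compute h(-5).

-765

Write h(n) = an^4 + bn³ + cn² + dn + e; the 6 given values yield a linear system in the 5 coefficients.
Solving, h(n) = -n^4 - 6n² - 3n - 5.
Then h(-5) = -765.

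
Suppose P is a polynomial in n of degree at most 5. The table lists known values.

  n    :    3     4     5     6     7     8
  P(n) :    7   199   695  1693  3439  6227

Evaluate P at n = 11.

24503

First differences: 192, 496, 998, 1746, 2788. Second differences: 304, 502, 748, 1042. Third differences: 198, 246, 294. Fourth differences: 48, 48.
Level-4 differences are constant, so P has degree 4.
Fitting a degree-4 polynomial gives P(n) = 2n^4 - 3n³ - 6n² - 5n - 5.
Then P(11) = 24503.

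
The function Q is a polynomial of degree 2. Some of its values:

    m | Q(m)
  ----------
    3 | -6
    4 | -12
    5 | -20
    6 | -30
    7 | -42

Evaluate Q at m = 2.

First differences: -6, -8, -10, -12. Second differences: -2, -2, -2.
Level-2 differences are constant, so Q has degree 2.
Fitting a degree-2 polynomial gives Q(m) = -m² + m.
Then Q(2) = -2.

-2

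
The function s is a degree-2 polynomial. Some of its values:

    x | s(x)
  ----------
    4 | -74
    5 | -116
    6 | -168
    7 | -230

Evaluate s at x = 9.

First differences: -42, -52, -62. Second differences: -10, -10.
Level-2 differences are constant, so s has degree 2.
Fitting a degree-2 polynomial gives s(x) = -5x² + 3x - 6.
Then s(9) = -384.

-384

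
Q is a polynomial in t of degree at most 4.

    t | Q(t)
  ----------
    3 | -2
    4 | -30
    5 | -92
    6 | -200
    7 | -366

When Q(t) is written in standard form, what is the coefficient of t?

First differences: -28, -62, -108, -166. Second differences: -34, -46, -58. Third differences: -12, -12.
Level-3 differences are constant, so Q has degree 3.
Fitting a degree-3 polynomial gives Q(t) = -2t³ + 7t² - 3t - 2.
The coefficient of t is -3.

-3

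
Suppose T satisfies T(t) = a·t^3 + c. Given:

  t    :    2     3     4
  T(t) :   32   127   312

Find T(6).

1072

From T(2) = 32 and T(3) = 127: 8a + c = 32 and 27a + c = 127.
Subtracting: 19a = 95, so a = 5; then c = 32 − 5·8 = -8.
So T(t) = 5t³ − 8, and T(6) = 1072.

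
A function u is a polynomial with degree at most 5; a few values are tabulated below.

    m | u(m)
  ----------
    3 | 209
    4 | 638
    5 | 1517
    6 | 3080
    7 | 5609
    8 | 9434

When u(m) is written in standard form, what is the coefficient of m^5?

0

First differences: 429, 879, 1563, 2529, 3825. Second differences: 450, 684, 966, 1296. Third differences: 234, 282, 330. Fourth differences: 48, 48.
Level-4 differences are constant, so u has degree 4.
Fitting a degree-4 polynomial gives u(m) = 2m^4 + 3m³ - 5m² + 3m + 2.
The coefficient of m^5 is 0.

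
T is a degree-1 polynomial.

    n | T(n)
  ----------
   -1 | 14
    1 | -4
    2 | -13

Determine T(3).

-22

Write T(n) = an + b; the 3 given values yield a linear system in the 2 coefficients.
Solving, T(n) = -9n + 5.
Then T(3) = -22.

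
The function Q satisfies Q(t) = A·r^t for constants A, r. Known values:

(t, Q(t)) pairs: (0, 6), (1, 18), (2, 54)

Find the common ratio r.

Consecutive ratio: 18/6 = 3, and 54/18 = 3, so r = 3.
Then A·3^0 = 6 gives A = 6, and Q(t) = 6·3^t.

3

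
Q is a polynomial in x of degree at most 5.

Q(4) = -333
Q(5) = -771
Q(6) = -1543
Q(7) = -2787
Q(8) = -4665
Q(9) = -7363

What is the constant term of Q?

Write Q(x) = ax^5 + bx^4 + cx³ + dx² + ex + p; the 6 given values yield a linear system in the 6 coefficients.
Solving, the leading coefficient vanishes, and Q(x) = -x^4 - x³ - x² + x - 1.
The constant term is Q(0) = -1.

-1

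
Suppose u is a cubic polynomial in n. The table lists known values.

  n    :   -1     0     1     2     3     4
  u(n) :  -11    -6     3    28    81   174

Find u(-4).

Write u(n) = an³ + bn² + cn + d; the 6 given values yield a linear system in the 4 coefficients.
Solving, u(n) = 2n³ + 2n² + 5n - 6.
Then u(-4) = -122.

-122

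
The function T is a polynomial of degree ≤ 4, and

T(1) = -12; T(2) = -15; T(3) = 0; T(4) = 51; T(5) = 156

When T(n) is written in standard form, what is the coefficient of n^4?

Write T(n) = an^4 + bn³ + cn² + dn + e; the 5 given values yield a linear system in the 5 coefficients.
Solving, the leading coefficient vanishes, and T(n) = 3n³ - 9n² + 3n - 9.
The coefficient of n^4 is 0.

0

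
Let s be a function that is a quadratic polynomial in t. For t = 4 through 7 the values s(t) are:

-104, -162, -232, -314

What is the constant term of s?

8

First differences: -58, -70, -82. Second differences: -12, -12.
Level-2 differences are constant, so s has degree 2.
Fitting a degree-2 polynomial gives s(t) = -6t² - 4t + 8.
The constant term is s(0) = 8.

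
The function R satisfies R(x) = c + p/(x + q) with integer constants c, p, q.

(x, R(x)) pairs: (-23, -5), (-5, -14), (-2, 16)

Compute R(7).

(R(x) − c)(x + q) = p for each data point; the three points give a linear system in c and q, then p follows.
Solving: c = -4, q = 3, p = 20, so R(x) = -4 + 20/(x + 3).
Then R(7) = -4 + 20/10 = -2.

-2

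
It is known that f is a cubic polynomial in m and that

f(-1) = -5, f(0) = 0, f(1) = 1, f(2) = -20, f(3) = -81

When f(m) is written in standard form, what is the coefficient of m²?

Write f(m) = am³ + bm² + cm + d; the 5 given values yield a linear system in the 4 coefficients.
Solving, f(m) = -3m³ - 2m² + 6m.
The coefficient of m² is -2.

-2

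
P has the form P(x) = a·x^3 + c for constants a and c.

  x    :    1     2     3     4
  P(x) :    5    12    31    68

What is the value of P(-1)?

3

From P(1) = 5 and P(2) = 12: 1a + c = 5 and 8a + c = 12.
Subtracting: 7a = 7, so a = 1; then c = 5 − 1·1 = 4.
So P(x) = 1x³ + 4, and P(-1) = 3.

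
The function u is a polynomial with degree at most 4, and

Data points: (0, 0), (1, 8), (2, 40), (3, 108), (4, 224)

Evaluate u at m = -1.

4

First differences: 8, 32, 68, 116. Second differences: 24, 36, 48. Third differences: 12, 12.
Level-3 differences are constant, so u has degree 3.
Fitting a degree-3 polynomial gives u(m) = 2m³ + 6m².
Then u(-1) = 4.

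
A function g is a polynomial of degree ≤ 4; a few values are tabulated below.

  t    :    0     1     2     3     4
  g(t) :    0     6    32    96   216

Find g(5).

Write g(t) = at^4 + bt³ + ct² + dt + e; the 5 given values yield a linear system in the 5 coefficients.
Solving, the leading coefficient vanishes, and g(t) = 3t³ + t² + 2t.
Then g(5) = 410.

410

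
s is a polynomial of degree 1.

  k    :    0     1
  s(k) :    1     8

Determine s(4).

Write s(k) = ak + b; the 2 given values yield a linear system in the 2 coefficients.
Solving, s(k) = 7k + 1.
Then s(4) = 29.

29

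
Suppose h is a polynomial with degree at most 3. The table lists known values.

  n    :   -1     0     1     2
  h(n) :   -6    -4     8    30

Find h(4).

First differences: 2, 12, 22. Second differences: 10, 10.
Level-2 differences are constant, so h has degree 2.
Fitting a degree-2 polynomial gives h(n) = 5n² + 7n - 4.
Then h(4) = 104.

104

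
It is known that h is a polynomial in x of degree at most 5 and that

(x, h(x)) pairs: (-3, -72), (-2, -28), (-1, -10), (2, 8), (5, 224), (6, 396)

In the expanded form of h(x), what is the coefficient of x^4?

0

Write h(x) = ax^5 + bx^4 + cx³ + dx² + ex + p; the 6 given values yield a linear system in the 6 coefficients.
Solving, the top 2 coefficients vanish, and h(x) = 2x³ - x² + x - 6.
The coefficient of x^4 is 0.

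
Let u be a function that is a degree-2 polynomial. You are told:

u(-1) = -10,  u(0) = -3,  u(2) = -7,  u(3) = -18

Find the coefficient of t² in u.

Write u(t) = at² + bt + c; the 4 given values yield a linear system in the 3 coefficients.
Solving, u(t) = -3t² + 4t - 3.
The coefficient of t² is -3.

-3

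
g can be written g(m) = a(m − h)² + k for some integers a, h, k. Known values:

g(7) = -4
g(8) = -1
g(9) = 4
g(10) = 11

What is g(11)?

First differences 3, 5, 7; second difference 2 = 2a, so a = 1.
Expanding, the m-coefficient is −2ah = -2h; matching it to the data gives h = 6, and then k = -5.
So g(m) = 1(m − 6)² − 5.
g(11) = 1·5² − 5 = 20.

20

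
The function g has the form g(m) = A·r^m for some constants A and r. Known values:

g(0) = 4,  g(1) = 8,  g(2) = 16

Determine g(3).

32

Consecutive ratio: 8/4 = 2, and 16/8 = 2, so r = 2.
Then A·2^0 = 4 gives A = 4, and g(m) = 4·2^m.
g(3) = 4·2^3 = 32.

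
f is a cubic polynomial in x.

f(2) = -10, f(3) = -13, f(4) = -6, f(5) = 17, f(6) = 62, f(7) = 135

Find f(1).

First differences: -3, 7, 23, 45, 73. Second differences: 10, 16, 22, 28. Third differences: 6, 6, 6.
Level-3 differences are constant, so f has degree 3.
Fitting a degree-3 polynomial gives f(x) = x³ - 4x² - 2x + 2.
Then f(1) = -3.

-3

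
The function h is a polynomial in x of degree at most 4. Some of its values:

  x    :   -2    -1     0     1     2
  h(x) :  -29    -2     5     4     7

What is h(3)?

26

First differences: 27, 7, -1, 3. Second differences: -20, -8, 4. Third differences: 12, 12.
Level-3 differences are constant, so h has degree 3.
Extending the table by one column gives the next first difference 19, so h(3) = 7 + 19 = 26.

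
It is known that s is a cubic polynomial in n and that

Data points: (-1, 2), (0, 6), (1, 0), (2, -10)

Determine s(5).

Write s(n) = an³ + bn² + cn + d; the 4 given values yield a linear system in the 4 coefficients.
Solving, s(n) = n³ - 5n² - 2n + 6.
Then s(5) = -4.

-4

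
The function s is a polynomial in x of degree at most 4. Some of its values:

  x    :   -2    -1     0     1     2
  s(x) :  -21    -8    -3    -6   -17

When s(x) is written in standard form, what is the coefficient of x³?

Write s(x) = ax^4 + bx³ + cx² + dx + e; the 5 given values yield a linear system in the 5 coefficients.
Solving, the top 2 coefficients vanish, and s(x) = -4x² + x - 3.
The coefficient of x³ is 0.

0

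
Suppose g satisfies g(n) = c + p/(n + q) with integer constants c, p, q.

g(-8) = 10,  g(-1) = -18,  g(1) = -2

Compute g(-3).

30

(g(n) − c)(n + q) = p for each data point; the three points give a linear system in c and q, then p follows.
Solving: c = 6, q = 2, p = -24, so g(n) = 6 − 24/(n + 2).
Then g(-3) = 6 − 24/(-1) = 30.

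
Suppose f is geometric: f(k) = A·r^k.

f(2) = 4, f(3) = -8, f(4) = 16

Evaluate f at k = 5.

-32

Consecutive ratio: -8/4 = -2, and 16/(-8) = -2, so r = -2.
Then A·(-2)^2 = 4 gives A = 1, and f(k) = 1·(-2)^k.
f(5) = 1·(-2)^5 = -32.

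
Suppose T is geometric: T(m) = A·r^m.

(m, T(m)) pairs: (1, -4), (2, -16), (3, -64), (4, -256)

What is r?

4

Consecutive ratio: -16/(-4) = 4, and -64/(-16) = 4, so r = 4.
Then A·4^1 = -4 gives A = -1, and T(m) = -1·4^m.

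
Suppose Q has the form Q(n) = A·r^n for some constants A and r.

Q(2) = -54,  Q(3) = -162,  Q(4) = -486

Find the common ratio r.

Consecutive ratio: -162/(-54) = 3, and -486/(-162) = 3, so r = 3.
Then A·3^2 = -54 gives A = -6, and Q(n) = -6·3^n.

3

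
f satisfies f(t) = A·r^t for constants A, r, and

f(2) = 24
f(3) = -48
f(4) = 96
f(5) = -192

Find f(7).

Consecutive ratio: -48/24 = -2, and 96/(-48) = -2, so r = -2.
Then A·(-2)^2 = 24 gives A = 6, and f(t) = 6·(-2)^t.
f(7) = 6·(-2)^7 = -768.

-768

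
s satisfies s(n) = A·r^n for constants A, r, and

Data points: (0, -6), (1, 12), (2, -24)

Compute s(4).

Consecutive ratio: 12/(-6) = -2, and -24/12 = -2, so r = -2.
Then A·(-2)^0 = -6 gives A = -6, and s(n) = -6·(-2)^n.
s(4) = -6·(-2)^4 = -96.

-96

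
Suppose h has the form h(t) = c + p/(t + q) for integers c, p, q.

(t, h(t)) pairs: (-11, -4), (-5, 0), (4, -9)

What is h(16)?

-7

(h(t) − c)(t + q) = p for each data point; the three points give a linear system in c and q, then p follows.
Solving: c = -6, q = 2, p = -18, so h(t) = -6 − 18/(t + 2).
Then h(16) = -6 − 18/18 = -7.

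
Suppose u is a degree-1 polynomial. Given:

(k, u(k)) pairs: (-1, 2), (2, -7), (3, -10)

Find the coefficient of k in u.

-3

Write u(k) = ak + b; the 3 given values yield a linear system in the 2 coefficients.
Solving, u(k) = -3k - 1.
The coefficient of k is -3.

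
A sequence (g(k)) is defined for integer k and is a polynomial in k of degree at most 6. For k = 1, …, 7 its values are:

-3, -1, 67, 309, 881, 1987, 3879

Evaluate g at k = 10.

First differences: 2, 68, 242, 572, 1106, 1892. Second differences: 66, 174, 330, 534, 786. Third differences: 108, 156, 204, 252. Fourth differences: 48, 48, 48.
Level-4 differences are constant, so g has degree 4.
Fitting a degree-4 polynomial gives g(k) = 2k^4 - 2k³ - 5k² + k + 1.
Then g(10) = 17511.

17511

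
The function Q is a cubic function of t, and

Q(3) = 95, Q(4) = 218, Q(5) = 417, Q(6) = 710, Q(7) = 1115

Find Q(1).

First differences: 123, 199, 293, 405. Second differences: 76, 94, 112. Third differences: 18, 18.
Level-3 differences are constant, so Q has degree 3.
Fitting a degree-3 polynomial gives Q(t) = 3t³ + 2t² - 2t + 2.
Then Q(1) = 5.

5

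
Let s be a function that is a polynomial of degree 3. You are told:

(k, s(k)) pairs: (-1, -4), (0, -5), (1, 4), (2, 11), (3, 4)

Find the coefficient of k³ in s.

First differences: -1, 9, 7, -7. Second differences: 10, -2, -14. Third differences: -12, -12.
Level-3 differences are constant, so s has degree 3.
Fitting a degree-3 polynomial gives s(k) = -2k³ + 5k² + 6k - 5.
The coefficient of k³ is -2.

-2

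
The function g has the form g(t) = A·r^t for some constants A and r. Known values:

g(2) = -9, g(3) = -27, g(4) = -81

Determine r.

Consecutive ratio: -27/(-9) = 3, and -81/(-27) = 3, so r = 3.
Then A·3^2 = -9 gives A = -1, and g(t) = -1·3^t.

3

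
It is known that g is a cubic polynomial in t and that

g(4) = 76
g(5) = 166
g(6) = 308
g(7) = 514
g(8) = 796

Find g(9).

1166

Write g(t) = at³ + bt² + ct + d; the 5 given values yield a linear system in the 4 coefficients.
Solving, g(t) = 2t³ - 4t² + 4t - 4.
Then g(9) = 1166.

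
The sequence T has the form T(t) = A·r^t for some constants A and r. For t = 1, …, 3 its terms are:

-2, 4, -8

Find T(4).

16

Consecutive ratio: 4/(-2) = -2, and -8/4 = -2, so r = -2.
Then A·(-2)^1 = -2 gives A = 1, and T(t) = 1·(-2)^t.
T(4) = 1·(-2)^4 = 16.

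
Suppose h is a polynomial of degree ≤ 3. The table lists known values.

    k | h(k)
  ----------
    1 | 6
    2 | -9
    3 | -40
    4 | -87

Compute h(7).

Write h(k) = ak³ + bk² + ck + d; the 4 given values yield a linear system in the 4 coefficients.
Solving, the leading coefficient vanishes, and h(k) = -8k² + 9k + 5.
Then h(7) = -324.

-324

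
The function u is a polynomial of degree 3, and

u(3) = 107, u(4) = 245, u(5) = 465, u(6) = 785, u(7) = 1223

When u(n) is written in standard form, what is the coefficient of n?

Write u(n) = an³ + bn² + cn + d; the 5 given values yield a linear system in the 4 coefficients.
Solving, u(n) = 3n³ + 5n² - 8n + 5.
The coefficient of n is -8.

-8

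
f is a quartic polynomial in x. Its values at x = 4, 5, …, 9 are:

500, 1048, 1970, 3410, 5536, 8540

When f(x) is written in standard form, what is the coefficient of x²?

6

First differences: 548, 922, 1440, 2126, 3004. Second differences: 374, 518, 686, 878. Third differences: 144, 168, 192. Fourth differences: 24, 24.
Level-4 differences are constant, so f has degree 4.
Fitting a degree-4 polynomial gives f(x) = x^4 + 2x³ + 6x² + 3x + 8.
The coefficient of x² is 6.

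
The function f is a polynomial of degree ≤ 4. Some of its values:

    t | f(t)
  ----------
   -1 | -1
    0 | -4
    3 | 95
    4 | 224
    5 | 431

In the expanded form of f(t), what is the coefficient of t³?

Write f(t) = at^4 + bt³ + ct² + dt + e; the 5 given values yield a linear system in the 5 coefficients.
Solving, the leading coefficient vanishes, and f(t) = 3t³ + 3t² - 3t - 4.
The coefficient of t³ is 3.

3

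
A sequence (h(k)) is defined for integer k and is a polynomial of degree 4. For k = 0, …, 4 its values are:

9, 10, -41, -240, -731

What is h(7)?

-6116

Write h(k) = ak^4 + bk³ + ck² + dk + e; the 5 given values yield a linear system in the 5 coefficients.
Solving, h(k) = -2k^4 - 4k³ + 7k + 9.
Then h(7) = -6116.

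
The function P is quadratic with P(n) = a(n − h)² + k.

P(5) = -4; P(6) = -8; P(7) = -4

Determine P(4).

First differences -4, 4; second difference 8 = 2a, so a = 4.
Expanding, the n-coefficient is −2ah = -8h; matching it to the data gives h = 6, and then k = -8.
So P(n) = 4(n − 6)² − 8.
P(4) = 4·(-2)² − 8 = 8.

8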